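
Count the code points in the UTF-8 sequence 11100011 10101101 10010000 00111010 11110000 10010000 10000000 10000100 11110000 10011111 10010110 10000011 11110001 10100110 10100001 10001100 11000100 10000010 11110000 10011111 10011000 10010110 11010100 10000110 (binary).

Byte at offset 0: 0xE3 = 11100011 → 3-byte char (#1). Advance 3.
Byte at offset 3: 0x3A = 00111010 → 1-byte char (#2). Advance 1.
Byte at offset 4: 0xF0 = 11110000 → 4-byte char (#3). Advance 4.
Byte at offset 8: 0xF0 = 11110000 → 4-byte char (#4). Advance 4.
Byte at offset 12: 0xF1 = 11110001 → 4-byte char (#5). Advance 4.
Byte at offset 16: 0xC4 = 11000100 → 2-byte char (#6). Advance 2.
Byte at offset 18: 0xF0 = 11110000 → 4-byte char (#7). Advance 4.
Byte at offset 22: 0xD4 = 11010100 → 2-byte char (#8). Advance 2.
Reached end at offset 24 after 8 code points.

8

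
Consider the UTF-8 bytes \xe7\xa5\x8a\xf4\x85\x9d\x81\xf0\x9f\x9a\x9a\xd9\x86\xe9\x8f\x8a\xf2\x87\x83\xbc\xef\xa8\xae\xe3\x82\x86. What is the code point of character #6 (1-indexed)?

U+870FC

Offset 0: leading byte 0xE7 = 11100111 → 3-byte char #1 = E7 A5 8A.
Offset 3: leading byte 0xF4 = 11110100 → 4-byte char #2 = F4 85 9D 81.
Offset 7: leading byte 0xF0 = 11110000 → 4-byte char #3 = F0 9F 9A 9A.
Offset 11: leading byte 0xD9 = 11011001 → 2-byte char #4 = D9 86.
Offset 13: leading byte 0xE9 = 11101001 → 3-byte char #5 = E9 8F 8A.
Offset 16: leading byte 0xF2 = 11110010 → 4-byte char #6 = F2 87 83 BC.
Leading byte 0xF2 = 11110010 matches 11110xxx → 4-byte sequence.
Byte 1: 0xF2 = 11110010, payload 010 (3 bits).
Byte 2: 0x87 = 10000111 (10xxxxxx ✓), payload 000111.
Byte 3: 0x83 = 10000011 (10xxxxxx ✓), payload 000011.
Byte 4: 0xBC = 10111100 (10xxxxxx ✓), payload 111100.
Concatenate: 010000111000011111100 = 0x870FC (21 bits → U+870FC).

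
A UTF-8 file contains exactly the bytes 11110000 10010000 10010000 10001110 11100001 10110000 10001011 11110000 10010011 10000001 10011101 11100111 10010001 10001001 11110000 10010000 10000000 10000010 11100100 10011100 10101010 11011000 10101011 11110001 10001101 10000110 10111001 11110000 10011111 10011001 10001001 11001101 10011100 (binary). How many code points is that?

Byte at offset 0: 0xF0 = 11110000 → 4-byte char (#1). Advance 4.
Byte at offset 4: 0xE1 = 11100001 → 3-byte char (#2). Advance 3.
Byte at offset 7: 0xF0 = 11110000 → 4-byte char (#3). Advance 4.
Byte at offset 11: 0xE7 = 11100111 → 3-byte char (#4). Advance 3.
Byte at offset 14: 0xF0 = 11110000 → 4-byte char (#5). Advance 4.
Byte at offset 18: 0xE4 = 11100100 → 3-byte char (#6). Advance 3.
Byte at offset 21: 0xD8 = 11011000 → 2-byte char (#7). Advance 2.
Byte at offset 23: 0xF1 = 11110001 → 4-byte char (#8). Advance 4.
Byte at offset 27: 0xF0 = 11110000 → 4-byte char (#9). Advance 4.
Byte at offset 31: 0xCD = 11001101 → 2-byte char (#10). Advance 2.
Reached end at offset 33 after 10 code points.

10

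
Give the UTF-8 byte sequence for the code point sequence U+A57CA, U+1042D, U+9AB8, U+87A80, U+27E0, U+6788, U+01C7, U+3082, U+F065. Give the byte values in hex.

U+A57CA: 4-byte form → F2 A5 9F 8A.
U+1042D: 4-byte form → F0 90 90 AD.
U+9AB8: 3-byte form → E9 AA B8.
U+87A80: 4-byte form → F2 87 AA 80.
U+27E0: 3-byte form → E2 9F A0.
U+6788: 3-byte form → E6 9E 88.
U+01C7: 2-byte form → C7 87.
U+3082: 3-byte form → E3 82 82.
U+F065: 3-byte form → EF 81 A5.
Concatenated (29 bytes): F2 A5 9F 8A F0 90 90 AD E9 AA B8 F2 87 AA 80 E2 9F A0 E6 9E 88 C7 87 E3 82 82 EF 81 A5.

F2 A5 9F 8A F0 90 90 AD E9 AA B8 F2 87 AA 80 E2 9F A0 E6 9E 88 C7 87 E3 82 82 EF 81 A5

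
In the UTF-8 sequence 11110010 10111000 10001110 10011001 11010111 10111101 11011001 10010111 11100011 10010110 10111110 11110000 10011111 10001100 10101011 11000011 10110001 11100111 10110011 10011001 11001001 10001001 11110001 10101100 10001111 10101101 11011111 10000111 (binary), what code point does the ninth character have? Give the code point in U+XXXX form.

Offset 0: leading byte 0xF2 = 11110010 → 4-byte char #1 = F2 B8 8E 99.
Offset 4: leading byte 0xD7 = 11010111 → 2-byte char #2 = D7 BD.
Offset 6: leading byte 0xD9 = 11011001 → 2-byte char #3 = D9 97.
Offset 8: leading byte 0xE3 = 11100011 → 3-byte char #4 = E3 96 BE.
Offset 11: leading byte 0xF0 = 11110000 → 4-byte char #5 = F0 9F 8C AB.
Offset 15: leading byte 0xC3 = 11000011 → 2-byte char #6 = C3 B1.
Offset 17: leading byte 0xE7 = 11100111 → 3-byte char #7 = E7 B3 99.
Offset 20: leading byte 0xC9 = 11001001 → 2-byte char #8 = C9 89.
Offset 22: leading byte 0xF1 = 11110001 → 4-byte char #9 = F1 AC 8F AD.
Leading byte 0xF1 = 11110001 matches 11110xxx → 4-byte sequence.
Byte 1: 0xF1 = 11110001, payload 001 (3 bits).
Byte 2: 0xAC = 10101100 (10xxxxxx ✓), payload 101100.
Byte 3: 0x8F = 10001111 (10xxxxxx ✓), payload 001111.
Byte 4: 0xAD = 10101101 (10xxxxxx ✓), payload 101101.
Concatenate: 001101100001111101101 = 0x6C3ED (21 bits → U+6C3ED).

U+6C3ED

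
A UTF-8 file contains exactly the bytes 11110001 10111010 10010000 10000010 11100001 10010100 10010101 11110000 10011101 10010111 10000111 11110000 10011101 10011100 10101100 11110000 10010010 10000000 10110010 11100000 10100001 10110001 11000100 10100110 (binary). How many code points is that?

7

Byte at offset 0: 0xF1 = 11110001 → 4-byte char (#1). Advance 4.
Byte at offset 4: 0xE1 = 11100001 → 3-byte char (#2). Advance 3.
Byte at offset 7: 0xF0 = 11110000 → 4-byte char (#3). Advance 4.
Byte at offset 11: 0xF0 = 11110000 → 4-byte char (#4). Advance 4.
Byte at offset 15: 0xF0 = 11110000 → 4-byte char (#5). Advance 4.
Byte at offset 19: 0xE0 = 11100000 → 3-byte char (#6). Advance 3.
Byte at offset 22: 0xC4 = 11000100 → 2-byte char (#7). Advance 2.
Reached end at offset 24 after 7 code points.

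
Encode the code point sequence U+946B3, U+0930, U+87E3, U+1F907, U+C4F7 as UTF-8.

U+946B3: 4-byte form → F2 94 9A B3.
U+0930: 3-byte form → E0 A4 B0.
U+87E3: 3-byte form → E8 9F A3.
U+1F907: 4-byte form → F0 9F A4 87.
U+C4F7: 3-byte form → EC 93 B7.
Concatenated (17 bytes): F2 94 9A B3 E0 A4 B0 E8 9F A3 F0 9F A4 87 EC 93 B7.

F2 94 9A B3 E0 A4 B0 E8 9F A3 F0 9F A4 87 EC 93 B7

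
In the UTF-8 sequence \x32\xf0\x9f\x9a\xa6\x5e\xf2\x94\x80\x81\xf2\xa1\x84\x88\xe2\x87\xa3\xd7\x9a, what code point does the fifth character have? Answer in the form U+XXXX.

Offset 0: leading byte 0x32 = 00110010 → 1-byte char #1 = 32.
Offset 1: leading byte 0xF0 = 11110000 → 4-byte char #2 = F0 9F 9A A6.
Offset 5: leading byte 0x5E = 01011110 → 1-byte char #3 = 5E.
Offset 6: leading byte 0xF2 = 11110010 → 4-byte char #4 = F2 94 80 81.
Offset 10: leading byte 0xF2 = 11110010 → 4-byte char #5 = F2 A1 84 88.
Leading byte 0xF2 = 11110010 matches 11110xxx → 4-byte sequence.
Byte 1: 0xF2 = 11110010, payload 010 (3 bits).
Byte 2: 0xA1 = 10100001 (10xxxxxx ✓), payload 100001.
Byte 3: 0x84 = 10000100 (10xxxxxx ✓), payload 000100.
Byte 4: 0x88 = 10001000 (10xxxxxx ✓), payload 001000.
Concatenate: 010100001000100001000 = 0xA1108 (21 bits → U+A1108).

U+A1108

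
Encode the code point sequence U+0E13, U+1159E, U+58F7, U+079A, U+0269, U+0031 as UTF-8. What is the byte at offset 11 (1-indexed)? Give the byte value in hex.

1-indexed offset 11 is 0-indexed offset 10.
U+0E13 → 3-byte form E0 B8 93 at offsets 0–2.
U+1159E → 4-byte form F0 91 96 9E at offsets 3–6.
U+58F7 → 3-byte form E5 A3 B7 at offsets 7–9.
U+079A → 2-byte form DE 9A at offsets 10–11.
Offset 10 falls in char 4's range; it's byte 1 of DE 9A = 0xDE.

0xDE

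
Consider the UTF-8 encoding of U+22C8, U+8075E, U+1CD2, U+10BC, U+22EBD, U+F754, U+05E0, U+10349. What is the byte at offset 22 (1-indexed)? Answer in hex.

0xA0

1-indexed offset 22 is 0-indexed offset 21.
U+22C8 → 3-byte form E2 8B 88 at offsets 0–2.
U+8075E → 4-byte form F2 80 9D 9E at offsets 3–6.
U+1CD2 → 3-byte form E1 B3 92 at offsets 7–9.
U+10BC → 3-byte form E1 82 BC at offsets 10–12.
U+22EBD → 4-byte form F0 A2 BA BD at offsets 13–16.
U+F754 → 3-byte form EF 9D 94 at offsets 17–19.
U+05E0 → 2-byte form D7 A0 at offsets 20–21.
Offset 21 falls in char 7's range; it's byte 2 of D7 A0 = 0xA0.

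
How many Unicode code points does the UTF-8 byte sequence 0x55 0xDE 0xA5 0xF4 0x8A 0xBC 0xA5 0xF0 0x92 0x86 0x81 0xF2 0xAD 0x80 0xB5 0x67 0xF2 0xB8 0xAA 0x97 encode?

7

Byte at offset 0: 0x55 = 01010101 → 1-byte char (#1). Advance 1.
Byte at offset 1: 0xDE = 11011110 → 2-byte char (#2). Advance 2.
Byte at offset 3: 0xF4 = 11110100 → 4-byte char (#3). Advance 4.
Byte at offset 7: 0xF0 = 11110000 → 4-byte char (#4). Advance 4.
Byte at offset 11: 0xF2 = 11110010 → 4-byte char (#5). Advance 4.
Byte at offset 15: 0x67 = 01100111 → 1-byte char (#6). Advance 1.
Byte at offset 16: 0xF2 = 11110010 → 4-byte char (#7). Advance 4.
Reached end at offset 20 after 7 code points.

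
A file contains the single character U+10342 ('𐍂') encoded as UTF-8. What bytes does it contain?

F0 90 8D 82

U+10342 = 0x10342 = 66370 decimal. In range U+10000–U+10FFFF → 4-byte form: 11110xxx 10xxxxxx 10xxxxxx 10xxxxxx.
Binary (21 bits): 000010000001101000010.
Split 3+6+6+6: 000 | 010000 | 001101 | 000010.
Byte 1: 11110000 = 0xF0.
Byte 2: 10010000 = 0x90.
Byte 3: 10001101 = 0x8D.
Byte 4: 10000010 = 0x82.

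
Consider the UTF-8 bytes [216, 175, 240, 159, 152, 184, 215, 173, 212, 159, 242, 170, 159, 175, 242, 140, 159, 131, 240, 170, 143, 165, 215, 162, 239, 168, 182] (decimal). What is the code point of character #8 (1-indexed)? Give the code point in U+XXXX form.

Offset 0: leading byte 0xD8 = 11011000 → 2-byte char #1 = D8 AF.
Offset 2: leading byte 0xF0 = 11110000 → 4-byte char #2 = F0 9F 98 B8.
Offset 6: leading byte 0xD7 = 11010111 → 2-byte char #3 = D7 AD.
Offset 8: leading byte 0xD4 = 11010100 → 2-byte char #4 = D4 9F.
Offset 10: leading byte 0xF2 = 11110010 → 4-byte char #5 = F2 AA 9F AF.
Offset 14: leading byte 0xF2 = 11110010 → 4-byte char #6 = F2 8C 9F 83.
Offset 18: leading byte 0xF0 = 11110000 → 4-byte char #7 = F0 AA 8F A5.
Offset 22: leading byte 0xD7 = 11010111 → 2-byte char #8 = D7 A2.
Leading byte 0xD7 = 11010111 matches 110xxxxx → 2-byte sequence.
Byte 1: 0xD7 = 11010111, payload 10111 (5 bits).
Byte 2: 0xA2 = 10100010 (10xxxxxx ✓), payload 100010.
Concatenate: 10111100010 = 0x5E2 (11 bits → U+05E2).

U+05E2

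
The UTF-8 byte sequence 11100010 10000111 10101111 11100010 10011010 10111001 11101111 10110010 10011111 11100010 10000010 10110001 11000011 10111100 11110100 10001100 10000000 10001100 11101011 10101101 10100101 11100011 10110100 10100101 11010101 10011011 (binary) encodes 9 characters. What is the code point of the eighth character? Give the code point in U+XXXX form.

Offset 0: leading byte 0xE2 = 11100010 → 3-byte char #1 = E2 87 AF.
Offset 3: leading byte 0xE2 = 11100010 → 3-byte char #2 = E2 9A B9.
Offset 6: leading byte 0xEF = 11101111 → 3-byte char #3 = EF B2 9F.
Offset 9: leading byte 0xE2 = 11100010 → 3-byte char #4 = E2 82 B1.
Offset 12: leading byte 0xC3 = 11000011 → 2-byte char #5 = C3 BC.
Offset 14: leading byte 0xF4 = 11110100 → 4-byte char #6 = F4 8C 80 8C.
Offset 18: leading byte 0xEB = 11101011 → 3-byte char #7 = EB AD A5.
Offset 21: leading byte 0xE3 = 11100011 → 3-byte char #8 = E3 B4 A5.
Leading byte 0xE3 = 11100011 matches 1110xxxx → 3-byte sequence.
Byte 1: 0xE3 = 11100011, payload 0011 (4 bits).
Byte 2: 0xB4 = 10110100 (10xxxxxx ✓), payload 110100.
Byte 3: 0xA5 = 10100101 (10xxxxxx ✓), payload 100101.
Concatenate: 0011110100100101 = 0x3D25 (16 bits → U+3D25).

U+3D25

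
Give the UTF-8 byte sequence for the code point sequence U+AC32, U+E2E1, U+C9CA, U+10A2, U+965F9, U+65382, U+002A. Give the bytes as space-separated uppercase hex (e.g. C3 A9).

U+AC32: 3-byte form → EA B0 B2.
U+E2E1: 3-byte form → EE 8B A1.
U+C9CA: 3-byte form → EC A7 8A.
U+10A2: 3-byte form → E1 82 A2.
U+965F9: 4-byte form → F2 96 97 B9.
U+65382: 4-byte form → F1 A5 8E 82.
U+002A: 1-byte form → 2A.
Concatenated (21 bytes): EA B0 B2 EE 8B A1 EC A7 8A E1 82 A2 F2 96 97 B9 F1 A5 8E 82 2A.

EA B0 B2 EE 8B A1 EC A7 8A E1 82 A2 F2 96 97 B9 F1 A5 8E 82 2A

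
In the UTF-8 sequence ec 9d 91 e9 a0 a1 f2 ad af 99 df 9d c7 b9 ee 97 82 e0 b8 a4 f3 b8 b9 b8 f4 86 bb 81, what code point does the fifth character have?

U+01F9

Offset 0: leading byte 0xEC = 11101100 → 3-byte char #1 = EC 9D 91.
Offset 3: leading byte 0xE9 = 11101001 → 3-byte char #2 = E9 A0 A1.
Offset 6: leading byte 0xF2 = 11110010 → 4-byte char #3 = F2 AD AF 99.
Offset 10: leading byte 0xDF = 11011111 → 2-byte char #4 = DF 9D.
Offset 12: leading byte 0xC7 = 11000111 → 2-byte char #5 = C7 B9.
Leading byte 0xC7 = 11000111 matches 110xxxxx → 2-byte sequence.
Byte 1: 0xC7 = 11000111, payload 00111 (5 bits).
Byte 2: 0xB9 = 10111001 (10xxxxxx ✓), payload 111001.
Concatenate: 00111111001 = 0x1F9 (11 bits → U+01F9).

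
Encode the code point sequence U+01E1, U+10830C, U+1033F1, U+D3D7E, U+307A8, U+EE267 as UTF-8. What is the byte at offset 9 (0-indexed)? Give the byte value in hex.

U+01E1 → 2-byte form C7 A1 at offsets 0–1.
U+10830C → 4-byte form F4 88 8C 8C at offsets 2–5.
U+1033F1 → 4-byte form F4 83 8F B1 at offsets 6–9.
Offset 9 falls in char 3's range; it's byte 4 of F4 83 8F B1 = 0xB1.

0xB1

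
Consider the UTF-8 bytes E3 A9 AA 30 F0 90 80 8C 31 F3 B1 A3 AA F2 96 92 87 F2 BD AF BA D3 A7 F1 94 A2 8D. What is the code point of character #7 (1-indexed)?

Offset 0: leading byte 0xE3 = 11100011 → 3-byte char #1 = E3 A9 AA.
Offset 3: leading byte 0x30 = 00110000 → 1-byte char #2 = 30.
Offset 4: leading byte 0xF0 = 11110000 → 4-byte char #3 = F0 90 80 8C.
Offset 8: leading byte 0x31 = 00110001 → 1-byte char #4 = 31.
Offset 9: leading byte 0xF3 = 11110011 → 4-byte char #5 = F3 B1 A3 AA.
Offset 13: leading byte 0xF2 = 11110010 → 4-byte char #6 = F2 96 92 87.
Offset 17: leading byte 0xF2 = 11110010 → 4-byte char #7 = F2 BD AF BA.
Leading byte 0xF2 = 11110010 matches 11110xxx → 4-byte sequence.
Byte 1: 0xF2 = 11110010, payload 010 (3 bits).
Byte 2: 0xBD = 10111101 (10xxxxxx ✓), payload 111101.
Byte 3: 0xAF = 10101111 (10xxxxxx ✓), payload 101111.
Byte 4: 0xBA = 10111010 (10xxxxxx ✓), payload 111010.
Concatenate: 010111101101111111010 = 0xBDBFA (21 bits → U+BDBFA).

U+BDBFA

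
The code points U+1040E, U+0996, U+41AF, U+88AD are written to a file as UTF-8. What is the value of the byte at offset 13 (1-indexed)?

1-indexed offset 13 is 0-indexed offset 12.
U+1040E → 4-byte form F0 90 90 8E at offsets 0–3.
U+0996 → 3-byte form E0 A6 96 at offsets 4–6.
U+41AF → 3-byte form E4 86 AF at offsets 7–9.
U+88AD → 3-byte form E8 A2 AD at offsets 10–12.
Offset 12 falls in char 4's range; it's byte 3 of E8 A2 AD = 0xAD.

0xAD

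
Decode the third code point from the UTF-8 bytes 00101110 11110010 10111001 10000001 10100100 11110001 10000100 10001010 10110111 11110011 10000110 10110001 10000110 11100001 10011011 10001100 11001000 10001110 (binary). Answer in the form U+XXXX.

U+442B7

Offset 0: leading byte 0x2E = 00101110 → 1-byte char #1 = 2E.
Offset 1: leading byte 0xF2 = 11110010 → 4-byte char #2 = F2 B9 81 A4.
Offset 5: leading byte 0xF1 = 11110001 → 4-byte char #3 = F1 84 8A B7.
Leading byte 0xF1 = 11110001 matches 11110xxx → 4-byte sequence.
Byte 1: 0xF1 = 11110001, payload 001 (3 bits).
Byte 2: 0x84 = 10000100 (10xxxxxx ✓), payload 000100.
Byte 3: 0x8A = 10001010 (10xxxxxx ✓), payload 001010.
Byte 4: 0xB7 = 10110111 (10xxxxxx ✓), payload 110111.
Concatenate: 001000100001010110111 = 0x442B7 (21 bits → U+442B7).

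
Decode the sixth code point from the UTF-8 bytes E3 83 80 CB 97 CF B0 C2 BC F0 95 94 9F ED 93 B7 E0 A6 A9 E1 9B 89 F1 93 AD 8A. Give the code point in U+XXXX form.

Offset 0: leading byte 0xE3 = 11100011 → 3-byte char #1 = E3 83 80.
Offset 3: leading byte 0xCB = 11001011 → 2-byte char #2 = CB 97.
Offset 5: leading byte 0xCF = 11001111 → 2-byte char #3 = CF B0.
Offset 7: leading byte 0xC2 = 11000010 → 2-byte char #4 = C2 BC.
Offset 9: leading byte 0xF0 = 11110000 → 4-byte char #5 = F0 95 94 9F.
Offset 13: leading byte 0xED = 11101101 → 3-byte char #6 = ED 93 B7.
Leading byte 0xED = 11101101 matches 1110xxxx → 3-byte sequence.
Byte 1: 0xED = 11101101, payload 1101 (4 bits).
Byte 2: 0x93 = 10010011 (10xxxxxx ✓), payload 010011.
Byte 3: 0xB7 = 10110111 (10xxxxxx ✓), payload 110111.
Concatenate: 1101010011110111 = 0xD4F7 (16 bits → U+D4F7).

U+D4F7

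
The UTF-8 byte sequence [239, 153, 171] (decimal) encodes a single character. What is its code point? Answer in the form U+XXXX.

Leading byte 0xEF = 11101111 matches 1110xxxx → 3-byte sequence.
Byte 1: 0xEF = 11101111, payload 1111 (4 bits).
Byte 2: 0x99 = 10011001 (10xxxxxx ✓), payload 011001.
Byte 3: 0xAB = 10101011 (10xxxxxx ✓), payload 101011.
Concatenate: 1111011001101011 = 0xF66B (16 bits → U+F66B).

U+F66B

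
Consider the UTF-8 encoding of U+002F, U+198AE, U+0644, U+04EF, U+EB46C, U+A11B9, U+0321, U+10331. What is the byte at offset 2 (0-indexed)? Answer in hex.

0x99

U+002F → 1-byte form 2F at offsets 0–0.
U+198AE → 4-byte form F0 99 A2 AE at offsets 1–4.
Offset 2 falls in char 2's range; it's byte 2 of F0 99 A2 AE = 0x99.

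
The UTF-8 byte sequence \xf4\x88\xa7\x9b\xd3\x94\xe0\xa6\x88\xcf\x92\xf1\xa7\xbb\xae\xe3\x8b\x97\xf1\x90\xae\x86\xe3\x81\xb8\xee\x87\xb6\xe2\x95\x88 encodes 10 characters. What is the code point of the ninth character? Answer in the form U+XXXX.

Offset 0: leading byte 0xF4 = 11110100 → 4-byte char #1 = F4 88 A7 9B.
Offset 4: leading byte 0xD3 = 11010011 → 2-byte char #2 = D3 94.
Offset 6: leading byte 0xE0 = 11100000 → 3-byte char #3 = E0 A6 88.
Offset 9: leading byte 0xCF = 11001111 → 2-byte char #4 = CF 92.
Offset 11: leading byte 0xF1 = 11110001 → 4-byte char #5 = F1 A7 BB AE.
Offset 15: leading byte 0xE3 = 11100011 → 3-byte char #6 = E3 8B 97.
Offset 18: leading byte 0xF1 = 11110001 → 4-byte char #7 = F1 90 AE 86.
Offset 22: leading byte 0xE3 = 11100011 → 3-byte char #8 = E3 81 B8.
Offset 25: leading byte 0xEE = 11101110 → 3-byte char #9 = EE 87 B6.
Leading byte 0xEE = 11101110 matches 1110xxxx → 3-byte sequence.
Byte 1: 0xEE = 11101110, payload 1110 (4 bits).
Byte 2: 0x87 = 10000111 (10xxxxxx ✓), payload 000111.
Byte 3: 0xB6 = 10110110 (10xxxxxx ✓), payload 110110.
Concatenate: 1110000111110110 = 0xE1F6 (16 bits → U+E1F6).

U+E1F6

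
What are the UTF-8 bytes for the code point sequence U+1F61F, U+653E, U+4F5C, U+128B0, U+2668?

F0 9F 98 9F E6 94 BE E4 BD 9C F0 92 A2 B0 E2 99 A8

U+1F61F: 4-byte form → F0 9F 98 9F.
U+653E: 3-byte form → E6 94 BE.
U+4F5C: 3-byte form → E4 BD 9C.
U+128B0: 4-byte form → F0 92 A2 B0.
U+2668: 3-byte form → E2 99 A8.
Concatenated (17 bytes): F0 9F 98 9F E6 94 BE E4 BD 9C F0 92 A2 B0 E2 99 A8.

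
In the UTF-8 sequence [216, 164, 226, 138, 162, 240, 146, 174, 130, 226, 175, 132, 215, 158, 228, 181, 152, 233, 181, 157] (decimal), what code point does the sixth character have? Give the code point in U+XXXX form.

Offset 0: leading byte 0xD8 = 11011000 → 2-byte char #1 = D8 A4.
Offset 2: leading byte 0xE2 = 11100010 → 3-byte char #2 = E2 8A A2.
Offset 5: leading byte 0xF0 = 11110000 → 4-byte char #3 = F0 92 AE 82.
Offset 9: leading byte 0xE2 = 11100010 → 3-byte char #4 = E2 AF 84.
Offset 12: leading byte 0xD7 = 11010111 → 2-byte char #5 = D7 9E.
Offset 14: leading byte 0xE4 = 11100100 → 3-byte char #6 = E4 B5 98.
Leading byte 0xE4 = 11100100 matches 1110xxxx → 3-byte sequence.
Byte 1: 0xE4 = 11100100, payload 0100 (4 bits).
Byte 2: 0xB5 = 10110101 (10xxxxxx ✓), payload 110101.
Byte 3: 0x98 = 10011000 (10xxxxxx ✓), payload 011000.
Concatenate: 0100110101011000 = 0x4D58 (16 bits → U+4D58).

U+4D58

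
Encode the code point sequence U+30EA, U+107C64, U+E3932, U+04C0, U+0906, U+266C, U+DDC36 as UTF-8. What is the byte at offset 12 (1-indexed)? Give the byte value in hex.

0xD3

1-indexed offset 12 is 0-indexed offset 11.
U+30EA → 3-byte form E3 83 AA at offsets 0–2.
U+107C64 → 4-byte form F4 87 B1 A4 at offsets 3–6.
U+E3932 → 4-byte form F3 A3 A4 B2 at offsets 7–10.
U+04C0 → 2-byte form D3 80 at offsets 11–12.
Offset 11 falls in char 4's range; it's byte 1 of D3 80 = 0xD3.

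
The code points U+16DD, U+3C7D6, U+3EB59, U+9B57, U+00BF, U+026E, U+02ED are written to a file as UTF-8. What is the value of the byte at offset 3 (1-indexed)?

1-indexed offset 3 is 0-indexed offset 2.
U+16DD → 3-byte form E1 9B 9D at offsets 0–2.
Offset 2 falls in char 1's range; it's byte 3 of E1 9B 9D = 0x9D.

0x9D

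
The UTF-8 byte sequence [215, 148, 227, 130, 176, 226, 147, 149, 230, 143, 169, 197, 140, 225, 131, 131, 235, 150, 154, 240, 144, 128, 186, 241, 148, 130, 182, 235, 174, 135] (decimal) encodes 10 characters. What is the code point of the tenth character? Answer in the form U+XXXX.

U+BB87

Offset 0: leading byte 0xD7 = 11010111 → 2-byte char #1 = D7 94.
Offset 2: leading byte 0xE3 = 11100011 → 3-byte char #2 = E3 82 B0.
Offset 5: leading byte 0xE2 = 11100010 → 3-byte char #3 = E2 93 95.
Offset 8: leading byte 0xE6 = 11100110 → 3-byte char #4 = E6 8F A9.
Offset 11: leading byte 0xC5 = 11000101 → 2-byte char #5 = C5 8C.
Offset 13: leading byte 0xE1 = 11100001 → 3-byte char #6 = E1 83 83.
Offset 16: leading byte 0xEB = 11101011 → 3-byte char #7 = EB 96 9A.
Offset 19: leading byte 0xF0 = 11110000 → 4-byte char #8 = F0 90 80 BA.
Offset 23: leading byte 0xF1 = 11110001 → 4-byte char #9 = F1 94 82 B6.
Offset 27: leading byte 0xEB = 11101011 → 3-byte char #10 = EB AE 87.
Leading byte 0xEB = 11101011 matches 1110xxxx → 3-byte sequence.
Byte 1: 0xEB = 11101011, payload 1011 (4 bits).
Byte 2: 0xAE = 10101110 (10xxxxxx ✓), payload 101110.
Byte 3: 0x87 = 10000111 (10xxxxxx ✓), payload 000111.
Concatenate: 1011101110000111 = 0xBB87 (16 bits → U+BB87).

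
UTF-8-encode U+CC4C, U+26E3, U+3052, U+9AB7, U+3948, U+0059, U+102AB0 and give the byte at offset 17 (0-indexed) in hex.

U+CC4C → 3-byte form EC B1 8C at offsets 0–2.
U+26E3 → 3-byte form E2 9B A3 at offsets 3–5.
U+3052 → 3-byte form E3 81 92 at offsets 6–8.
U+9AB7 → 3-byte form E9 AA B7 at offsets 9–11.
U+3948 → 3-byte form E3 A5 88 at offsets 12–14.
U+0059 → 1-byte form 59 at offsets 15–15.
U+102AB0 → 4-byte form F4 82 AA B0 at offsets 16–19.
Offset 17 falls in char 7's range; it's byte 2 of F4 82 AA B0 = 0x82.

0x82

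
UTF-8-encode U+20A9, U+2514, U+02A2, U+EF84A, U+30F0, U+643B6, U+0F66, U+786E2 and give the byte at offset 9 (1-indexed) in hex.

1-indexed offset 9 is 0-indexed offset 8.
U+20A9 → 3-byte form E2 82 A9 at offsets 0–2.
U+2514 → 3-byte form E2 94 94 at offsets 3–5.
U+02A2 → 2-byte form CA A2 at offsets 6–7.
U+EF84A → 4-byte form F3 AF A1 8A at offsets 8–11.
Offset 8 falls in char 4's range; it's byte 1 of F3 AF A1 8A = 0xF3.

0xF3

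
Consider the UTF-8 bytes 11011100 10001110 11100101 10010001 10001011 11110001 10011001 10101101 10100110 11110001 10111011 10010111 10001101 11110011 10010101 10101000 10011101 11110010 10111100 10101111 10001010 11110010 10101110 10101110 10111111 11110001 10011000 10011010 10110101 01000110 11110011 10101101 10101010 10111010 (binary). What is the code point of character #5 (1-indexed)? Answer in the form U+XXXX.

Offset 0: leading byte 0xDC = 11011100 → 2-byte char #1 = DC 8E.
Offset 2: leading byte 0xE5 = 11100101 → 3-byte char #2 = E5 91 8B.
Offset 5: leading byte 0xF1 = 11110001 → 4-byte char #3 = F1 99 AD A6.
Offset 9: leading byte 0xF1 = 11110001 → 4-byte char #4 = F1 BB 97 8D.
Offset 13: leading byte 0xF3 = 11110011 → 4-byte char #5 = F3 95 A8 9D.
Leading byte 0xF3 = 11110011 matches 11110xxx → 4-byte sequence.
Byte 1: 0xF3 = 11110011, payload 011 (3 bits).
Byte 2: 0x95 = 10010101 (10xxxxxx ✓), payload 010101.
Byte 3: 0xA8 = 10101000 (10xxxxxx ✓), payload 101000.
Byte 4: 0x9D = 10011101 (10xxxxxx ✓), payload 011101.
Concatenate: 011010101101000011101 = 0xD5A1D (21 bits → U+D5A1D).

U+D5A1D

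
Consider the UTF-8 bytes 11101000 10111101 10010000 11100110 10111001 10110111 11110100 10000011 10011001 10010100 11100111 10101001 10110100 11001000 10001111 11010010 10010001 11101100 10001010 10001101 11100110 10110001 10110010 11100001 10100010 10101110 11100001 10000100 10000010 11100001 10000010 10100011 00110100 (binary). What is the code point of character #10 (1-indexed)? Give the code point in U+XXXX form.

Offset 0: leading byte 0xE8 = 11101000 → 3-byte char #1 = E8 BD 90.
Offset 3: leading byte 0xE6 = 11100110 → 3-byte char #2 = E6 B9 B7.
Offset 6: leading byte 0xF4 = 11110100 → 4-byte char #3 = F4 83 99 94.
Offset 10: leading byte 0xE7 = 11100111 → 3-byte char #4 = E7 A9 B4.
Offset 13: leading byte 0xC8 = 11001000 → 2-byte char #5 = C8 8F.
Offset 15: leading byte 0xD2 = 11010010 → 2-byte char #6 = D2 91.
Offset 17: leading byte 0xEC = 11101100 → 3-byte char #7 = EC 8A 8D.
Offset 20: leading byte 0xE6 = 11100110 → 3-byte char #8 = E6 B1 B2.
Offset 23: leading byte 0xE1 = 11100001 → 3-byte char #9 = E1 A2 AE.
Offset 26: leading byte 0xE1 = 11100001 → 3-byte char #10 = E1 84 82.
Leading byte 0xE1 = 11100001 matches 1110xxxx → 3-byte sequence.
Byte 1: 0xE1 = 11100001, payload 0001 (4 bits).
Byte 2: 0x84 = 10000100 (10xxxxxx ✓), payload 000100.
Byte 3: 0x82 = 10000010 (10xxxxxx ✓), payload 000010.
Concatenate: 0001000100000010 = 0x1102 (16 bits → U+1102).

U+1102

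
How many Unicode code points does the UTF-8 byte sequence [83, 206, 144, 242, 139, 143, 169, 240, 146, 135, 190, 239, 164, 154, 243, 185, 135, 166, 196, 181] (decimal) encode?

Byte at offset 0: 0x53 = 01010011 → 1-byte char (#1). Advance 1.
Byte at offset 1: 0xCE = 11001110 → 2-byte char (#2). Advance 2.
Byte at offset 3: 0xF2 = 11110010 → 4-byte char (#3). Advance 4.
Byte at offset 7: 0xF0 = 11110000 → 4-byte char (#4). Advance 4.
Byte at offset 11: 0xEF = 11101111 → 3-byte char (#5). Advance 3.
Byte at offset 14: 0xF3 = 11110011 → 4-byte char (#6). Advance 4.
Byte at offset 18: 0xC4 = 11000100 → 2-byte char (#7). Advance 2.
Reached end at offset 20 after 7 code points.

7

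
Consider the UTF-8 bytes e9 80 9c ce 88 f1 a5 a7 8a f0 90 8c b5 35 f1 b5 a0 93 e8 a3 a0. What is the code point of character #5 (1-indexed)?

U+0035

Offset 0: leading byte 0xE9 = 11101001 → 3-byte char #1 = E9 80 9C.
Offset 3: leading byte 0xCE = 11001110 → 2-byte char #2 = CE 88.
Offset 5: leading byte 0xF1 = 11110001 → 4-byte char #3 = F1 A5 A7 8A.
Offset 9: leading byte 0xF0 = 11110000 → 4-byte char #4 = F0 90 8C B5.
Offset 13: leading byte 0x35 = 00110101 → 1-byte char #5 = 35.
Leading byte 0x35 = 00110101 matches 0xxxxxxx → 1-byte sequence.
Byte 1: 0x35 = 00110101, payload 0110101 (7 bits).
Concatenate: 0110101 = 0x35 (7 bits → U+0035).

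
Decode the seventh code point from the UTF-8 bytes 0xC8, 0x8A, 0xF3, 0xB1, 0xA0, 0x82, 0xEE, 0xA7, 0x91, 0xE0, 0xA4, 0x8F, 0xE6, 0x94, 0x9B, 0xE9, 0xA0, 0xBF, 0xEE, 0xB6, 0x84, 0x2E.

Offset 0: leading byte 0xC8 = 11001000 → 2-byte char #1 = C8 8A.
Offset 2: leading byte 0xF3 = 11110011 → 4-byte char #2 = F3 B1 A0 82.
Offset 6: leading byte 0xEE = 11101110 → 3-byte char #3 = EE A7 91.
Offset 9: leading byte 0xE0 = 11100000 → 3-byte char #4 = E0 A4 8F.
Offset 12: leading byte 0xE6 = 11100110 → 3-byte char #5 = E6 94 9B.
Offset 15: leading byte 0xE9 = 11101001 → 3-byte char #6 = E9 A0 BF.
Offset 18: leading byte 0xEE = 11101110 → 3-byte char #7 = EE B6 84.
Leading byte 0xEE = 11101110 matches 1110xxxx → 3-byte sequence.
Byte 1: 0xEE = 11101110, payload 1110 (4 bits).
Byte 2: 0xB6 = 10110110 (10xxxxxx ✓), payload 110110.
Byte 3: 0x84 = 10000100 (10xxxxxx ✓), payload 000100.
Concatenate: 1110110110000100 = 0xED84 (16 bits → U+ED84).

U+ED84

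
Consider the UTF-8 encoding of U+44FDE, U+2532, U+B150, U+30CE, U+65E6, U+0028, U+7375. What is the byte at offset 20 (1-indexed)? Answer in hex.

1-indexed offset 20 is 0-indexed offset 19.
U+44FDE → 4-byte form F1 84 BF 9E at offsets 0–3.
U+2532 → 3-byte form E2 94 B2 at offsets 4–6.
U+B150 → 3-byte form EB 85 90 at offsets 7–9.
U+30CE → 3-byte form E3 83 8E at offsets 10–12.
U+65E6 → 3-byte form E6 97 A6 at offsets 13–15.
U+0028 → 1-byte form 28 at offsets 16–16.
U+7375 → 3-byte form E7 8D B5 at offsets 17–19.
Offset 19 falls in char 7's range; it's byte 3 of E7 8D B5 = 0xB5.

0xB5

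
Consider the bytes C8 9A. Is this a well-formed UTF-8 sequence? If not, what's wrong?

valid

Leading byte 0xC8 = 11001000 → 2-byte form.
Continuation bytes 0x9A=10011010 all match 10xxxxxx.
Decoded value 0x21A is ≥ 0x80 (shortest form) and not a surrogate.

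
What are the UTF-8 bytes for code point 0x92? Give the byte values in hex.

C2 92

U+0092 = 0x92 = 146 decimal. In range U+0080–U+07FF → 2-byte form: 110xxxxx 10xxxxxx.
Binary (11 bits): 00010010010.
Split 5+6: 00010 | 010010.
Byte 1: 11000010 = 0xC2.
Byte 2: 10010010 = 0x92.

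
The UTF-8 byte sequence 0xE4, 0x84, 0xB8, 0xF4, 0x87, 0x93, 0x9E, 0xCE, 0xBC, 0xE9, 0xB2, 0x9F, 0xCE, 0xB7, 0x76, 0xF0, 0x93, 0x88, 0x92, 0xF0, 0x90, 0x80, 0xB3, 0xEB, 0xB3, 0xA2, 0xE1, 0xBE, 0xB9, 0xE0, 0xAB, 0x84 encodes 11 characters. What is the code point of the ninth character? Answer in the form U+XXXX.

Offset 0: leading byte 0xE4 = 11100100 → 3-byte char #1 = E4 84 B8.
Offset 3: leading byte 0xF4 = 11110100 → 4-byte char #2 = F4 87 93 9E.
Offset 7: leading byte 0xCE = 11001110 → 2-byte char #3 = CE BC.
Offset 9: leading byte 0xE9 = 11101001 → 3-byte char #4 = E9 B2 9F.
Offset 12: leading byte 0xCE = 11001110 → 2-byte char #5 = CE B7.
Offset 14: leading byte 0x76 = 01110110 → 1-byte char #6 = 76.
Offset 15: leading byte 0xF0 = 11110000 → 4-byte char #7 = F0 93 88 92.
Offset 19: leading byte 0xF0 = 11110000 → 4-byte char #8 = F0 90 80 B3.
Offset 23: leading byte 0xEB = 11101011 → 3-byte char #9 = EB B3 A2.
Leading byte 0xEB = 11101011 matches 1110xxxx → 3-byte sequence.
Byte 1: 0xEB = 11101011, payload 1011 (4 bits).
Byte 2: 0xB3 = 10110011 (10xxxxxx ✓), payload 110011.
Byte 3: 0xA2 = 10100010 (10xxxxxx ✓), payload 100010.
Concatenate: 1011110011100010 = 0xBCE2 (16 bits → U+BCE2).

U+BCE2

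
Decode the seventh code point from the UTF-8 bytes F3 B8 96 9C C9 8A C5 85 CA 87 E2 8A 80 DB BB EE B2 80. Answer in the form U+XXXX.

U+EC80

Offset 0: leading byte 0xF3 = 11110011 → 4-byte char #1 = F3 B8 96 9C.
Offset 4: leading byte 0xC9 = 11001001 → 2-byte char #2 = C9 8A.
Offset 6: leading byte 0xC5 = 11000101 → 2-byte char #3 = C5 85.
Offset 8: leading byte 0xCA = 11001010 → 2-byte char #4 = CA 87.
Offset 10: leading byte 0xE2 = 11100010 → 3-byte char #5 = E2 8A 80.
Offset 13: leading byte 0xDB = 11011011 → 2-byte char #6 = DB BB.
Offset 15: leading byte 0xEE = 11101110 → 3-byte char #7 = EE B2 80.
Leading byte 0xEE = 11101110 matches 1110xxxx → 3-byte sequence.
Byte 1: 0xEE = 11101110, payload 1110 (4 bits).
Byte 2: 0xB2 = 10110010 (10xxxxxx ✓), payload 110010.
Byte 3: 0x80 = 10000000 (10xxxxxx ✓), payload 000000.
Concatenate: 1110110010000000 = 0xEC80 (16 bits → U+EC80).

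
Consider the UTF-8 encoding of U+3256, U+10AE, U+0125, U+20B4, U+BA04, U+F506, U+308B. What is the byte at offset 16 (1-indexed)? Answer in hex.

1-indexed offset 16 is 0-indexed offset 15.
U+3256 → 3-byte form E3 89 96 at offsets 0–2.
U+10AE → 3-byte form E1 82 AE at offsets 3–5.
U+0125 → 2-byte form C4 A5 at offsets 6–7.
U+20B4 → 3-byte form E2 82 B4 at offsets 8–10.
U+BA04 → 3-byte form EB A8 84 at offsets 11–13.
U+F506 → 3-byte form EF 94 86 at offsets 14–16.
Offset 15 falls in char 6's range; it's byte 2 of EF 94 86 = 0x94.

0x94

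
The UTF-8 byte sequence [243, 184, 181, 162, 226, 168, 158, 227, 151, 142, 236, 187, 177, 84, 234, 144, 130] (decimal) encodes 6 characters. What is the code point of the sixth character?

Offset 0: leading byte 0xF3 = 11110011 → 4-byte char #1 = F3 B8 B5 A2.
Offset 4: leading byte 0xE2 = 11100010 → 3-byte char #2 = E2 A8 9E.
Offset 7: leading byte 0xE3 = 11100011 → 3-byte char #3 = E3 97 8E.
Offset 10: leading byte 0xEC = 11101100 → 3-byte char #4 = EC BB B1.
Offset 13: leading byte 0x54 = 01010100 → 1-byte char #5 = 54.
Offset 14: leading byte 0xEA = 11101010 → 3-byte char #6 = EA 90 82.
Leading byte 0xEA = 11101010 matches 1110xxxx → 3-byte sequence.
Byte 1: 0xEA = 11101010, payload 1010 (4 bits).
Byte 2: 0x90 = 10010000 (10xxxxxx ✓), payload 010000.
Byte 3: 0x82 = 10000010 (10xxxxxx ✓), payload 000010.
Concatenate: 1010010000000010 = 0xA402 (16 bits → U+A402).

U+A402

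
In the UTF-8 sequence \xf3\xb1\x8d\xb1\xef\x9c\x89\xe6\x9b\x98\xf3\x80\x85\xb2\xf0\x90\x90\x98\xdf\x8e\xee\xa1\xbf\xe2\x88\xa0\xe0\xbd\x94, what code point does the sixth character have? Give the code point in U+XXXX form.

Offset 0: leading byte 0xF3 = 11110011 → 4-byte char #1 = F3 B1 8D B1.
Offset 4: leading byte 0xEF = 11101111 → 3-byte char #2 = EF 9C 89.
Offset 7: leading byte 0xE6 = 11100110 → 3-byte char #3 = E6 9B 98.
Offset 10: leading byte 0xF3 = 11110011 → 4-byte char #4 = F3 80 85 B2.
Offset 14: leading byte 0xF0 = 11110000 → 4-byte char #5 = F0 90 90 98.
Offset 18: leading byte 0xDF = 11011111 → 2-byte char #6 = DF 8E.
Leading byte 0xDF = 11011111 matches 110xxxxx → 2-byte sequence.
Byte 1: 0xDF = 11011111, payload 11111 (5 bits).
Byte 2: 0x8E = 10001110 (10xxxxxx ✓), payload 001110.
Concatenate: 11111001110 = 0x7CE (11 bits → U+07CE).

U+07CE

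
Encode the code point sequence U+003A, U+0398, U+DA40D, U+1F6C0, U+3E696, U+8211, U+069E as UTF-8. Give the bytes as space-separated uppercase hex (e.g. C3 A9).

3A CE 98 F3 9A 90 8D F0 9F 9B 80 F0 BE 9A 96 E8 88 91 DA 9E

U+003A: 1-byte form → 3A.
U+0398: 2-byte form → CE 98.
U+DA40D: 4-byte form → F3 9A 90 8D.
U+1F6C0: 4-byte form → F0 9F 9B 80.
U+3E696: 4-byte form → F0 BE 9A 96.
U+8211: 3-byte form → E8 88 91.
U+069E: 2-byte form → DA 9E.
Concatenated (20 bytes): 3A CE 98 F3 9A 90 8D F0 9F 9B 80 F0 BE 9A 96 E8 88 91 DA 9E.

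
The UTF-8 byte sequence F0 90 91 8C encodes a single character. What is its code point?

Leading byte 0xF0 = 11110000 matches 11110xxx → 4-byte sequence.
Byte 1: 0xF0 = 11110000, payload 000 (3 bits).
Byte 2: 0x90 = 10010000 (10xxxxxx ✓), payload 010000.
Byte 3: 0x91 = 10010001 (10xxxxxx ✓), payload 010001.
Byte 4: 0x8C = 10001100 (10xxxxxx ✓), payload 001100.
Concatenate: 000010000010001001100 = 0x1044C (21 bits → U+1044C).

U+1044C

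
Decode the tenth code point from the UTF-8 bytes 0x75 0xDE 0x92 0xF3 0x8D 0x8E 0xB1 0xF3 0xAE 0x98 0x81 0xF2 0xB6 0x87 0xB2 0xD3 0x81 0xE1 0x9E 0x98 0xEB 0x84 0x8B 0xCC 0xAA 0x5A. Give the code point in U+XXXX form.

Offset 0: leading byte 0x75 = 01110101 → 1-byte char #1 = 75.
Offset 1: leading byte 0xDE = 11011110 → 2-byte char #2 = DE 92.
Offset 3: leading byte 0xF3 = 11110011 → 4-byte char #3 = F3 8D 8E B1.
Offset 7: leading byte 0xF3 = 11110011 → 4-byte char #4 = F3 AE 98 81.
Offset 11: leading byte 0xF2 = 11110010 → 4-byte char #5 = F2 B6 87 B2.
Offset 15: leading byte 0xD3 = 11010011 → 2-byte char #6 = D3 81.
Offset 17: leading byte 0xE1 = 11100001 → 3-byte char #7 = E1 9E 98.
Offset 20: leading byte 0xEB = 11101011 → 3-byte char #8 = EB 84 8B.
Offset 23: leading byte 0xCC = 11001100 → 2-byte char #9 = CC AA.
Offset 25: leading byte 0x5A = 01011010 → 1-byte char #10 = 5A.
Leading byte 0x5A = 01011010 matches 0xxxxxxx → 1-byte sequence.
Byte 1: 0x5A = 01011010, payload 1011010 (7 bits).
Concatenate: 1011010 = 0x5A (7 bits → U+005A).

U+005A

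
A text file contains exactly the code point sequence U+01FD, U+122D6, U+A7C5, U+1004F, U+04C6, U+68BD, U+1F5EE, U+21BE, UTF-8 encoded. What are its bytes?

C7 BD F0 92 8B 96 EA 9F 85 F0 90 81 8F D3 86 E6 A2 BD F0 9F 97 AE E2 86 BE

U+01FD: 2-byte form → C7 BD.
U+122D6: 4-byte form → F0 92 8B 96.
U+A7C5: 3-byte form → EA 9F 85.
U+1004F: 4-byte form → F0 90 81 8F.
U+04C6: 2-byte form → D3 86.
U+68BD: 3-byte form → E6 A2 BD.
U+1F5EE: 4-byte form → F0 9F 97 AE.
U+21BE: 3-byte form → E2 86 BE.
Concatenated (25 bytes): C7 BD F0 92 8B 96 EA 9F 85 F0 90 81 8F D3 86 E6 A2 BD F0 9F 97 AE E2 86 BE.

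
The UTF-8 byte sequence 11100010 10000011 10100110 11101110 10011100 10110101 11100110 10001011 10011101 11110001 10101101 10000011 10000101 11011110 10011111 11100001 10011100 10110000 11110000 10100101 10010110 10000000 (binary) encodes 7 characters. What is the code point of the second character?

U+E735

Offset 0: leading byte 0xE2 = 11100010 → 3-byte char #1 = E2 83 A6.
Offset 3: leading byte 0xEE = 11101110 → 3-byte char #2 = EE 9C B5.
Leading byte 0xEE = 11101110 matches 1110xxxx → 3-byte sequence.
Byte 1: 0xEE = 11101110, payload 1110 (4 bits).
Byte 2: 0x9C = 10011100 (10xxxxxx ✓), payload 011100.
Byte 3: 0xB5 = 10110101 (10xxxxxx ✓), payload 110101.
Concatenate: 1110011100110101 = 0xE735 (16 bits → U+E735).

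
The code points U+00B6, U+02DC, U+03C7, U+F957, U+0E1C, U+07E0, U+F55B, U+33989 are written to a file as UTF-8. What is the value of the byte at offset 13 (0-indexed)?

0xA0

U+00B6 → 2-byte form C2 B6 at offsets 0–1.
U+02DC → 2-byte form CB 9C at offsets 2–3.
U+03C7 → 2-byte form CF 87 at offsets 4–5.
U+F957 → 3-byte form EF A5 97 at offsets 6–8.
U+0E1C → 3-byte form E0 B8 9C at offsets 9–11.
U+07E0 → 2-byte form DF A0 at offsets 12–13.
Offset 13 falls in char 6's range; it's byte 2 of DF A0 = 0xA0.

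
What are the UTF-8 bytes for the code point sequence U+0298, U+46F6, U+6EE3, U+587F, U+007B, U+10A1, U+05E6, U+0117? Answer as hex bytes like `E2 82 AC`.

CA 98 E4 9B B6 E6 BB A3 E5 A1 BF 7B E1 82 A1 D7 A6 C4 97

U+0298: 2-byte form → CA 98.
U+46F6: 3-byte form → E4 9B B6.
U+6EE3: 3-byte form → E6 BB A3.
U+587F: 3-byte form → E5 A1 BF.
U+007B: 1-byte form → 7B.
U+10A1: 3-byte form → E1 82 A1.
U+05E6: 2-byte form → D7 A6.
U+0117: 2-byte form → C4 97.
Concatenated (19 bytes): CA 98 E4 9B B6 E6 BB A3 E5 A1 BF 7B E1 82 A1 D7 A6 C4 97.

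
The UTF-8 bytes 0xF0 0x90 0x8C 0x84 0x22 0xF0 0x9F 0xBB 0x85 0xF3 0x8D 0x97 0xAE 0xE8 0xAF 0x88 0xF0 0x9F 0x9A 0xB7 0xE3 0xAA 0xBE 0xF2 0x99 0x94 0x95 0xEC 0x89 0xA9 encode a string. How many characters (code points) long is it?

9

Byte at offset 0: 0xF0 = 11110000 → 4-byte char (#1). Advance 4.
Byte at offset 4: 0x22 = 00100010 → 1-byte char (#2). Advance 1.
Byte at offset 5: 0xF0 = 11110000 → 4-byte char (#3). Advance 4.
Byte at offset 9: 0xF3 = 11110011 → 4-byte char (#4). Advance 4.
Byte at offset 13: 0xE8 = 11101000 → 3-byte char (#5). Advance 3.
Byte at offset 16: 0xF0 = 11110000 → 4-byte char (#6). Advance 4.
Byte at offset 20: 0xE3 = 11100011 → 3-byte char (#7). Advance 3.
Byte at offset 23: 0xF2 = 11110010 → 4-byte char (#8). Advance 4.
Byte at offset 27: 0xEC = 11101100 → 3-byte char (#9). Advance 3.
Reached end at offset 30 after 9 code points.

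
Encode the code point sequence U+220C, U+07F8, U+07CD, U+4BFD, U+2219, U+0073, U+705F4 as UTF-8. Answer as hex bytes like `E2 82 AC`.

U+220C: 3-byte form → E2 88 8C.
U+07F8: 2-byte form → DF B8.
U+07CD: 2-byte form → DF 8D.
U+4BFD: 3-byte form → E4 AF BD.
U+2219: 3-byte form → E2 88 99.
U+0073: 1-byte form → 73.
U+705F4: 4-byte form → F1 B0 97 B4.
Concatenated (18 bytes): E2 88 8C DF B8 DF 8D E4 AF BD E2 88 99 73 F1 B0 97 B4.

E2 88 8C DF B8 DF 8D E4 AF BD E2 88 99 73 F1 B0 97 B4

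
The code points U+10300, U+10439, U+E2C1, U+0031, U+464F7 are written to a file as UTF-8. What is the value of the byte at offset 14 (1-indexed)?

0x86

1-indexed offset 14 is 0-indexed offset 13.
U+10300 → 4-byte form F0 90 8C 80 at offsets 0–3.
U+10439 → 4-byte form F0 90 90 B9 at offsets 4–7.
U+E2C1 → 3-byte form EE 8B 81 at offsets 8–10.
U+0031 → 1-byte form 31 at offsets 11–11.
U+464F7 → 4-byte form F1 86 93 B7 at offsets 12–15.
Offset 13 falls in char 5's range; it's byte 2 of F1 86 93 B7 = 0x86.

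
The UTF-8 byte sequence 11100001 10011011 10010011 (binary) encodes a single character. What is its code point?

U+16D3

Leading byte 0xE1 = 11100001 matches 1110xxxx → 3-byte sequence.
Byte 1: 0xE1 = 11100001, payload 0001 (4 bits).
Byte 2: 0x9B = 10011011 (10xxxxxx ✓), payload 011011.
Byte 3: 0x93 = 10010011 (10xxxxxx ✓), payload 010011.
Concatenate: 0001011011010011 = 0x16D3 (16 bits → U+16D3).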